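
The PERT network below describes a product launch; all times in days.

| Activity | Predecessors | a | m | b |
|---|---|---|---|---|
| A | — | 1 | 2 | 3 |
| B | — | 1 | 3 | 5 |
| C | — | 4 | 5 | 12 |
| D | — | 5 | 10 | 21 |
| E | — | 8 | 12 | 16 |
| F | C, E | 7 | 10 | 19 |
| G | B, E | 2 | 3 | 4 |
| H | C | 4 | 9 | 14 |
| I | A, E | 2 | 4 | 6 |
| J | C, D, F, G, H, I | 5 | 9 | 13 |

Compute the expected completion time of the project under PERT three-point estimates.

32 days

te_A = (1 + 4·2 + 3)/6 = 12/6 = 2
te_B = (1 + 4·3 + 5)/6 = 18/6 = 3
te_C = (4 + 4·5 + 12)/6 = 36/6 = 6
te_D = (5 + 4·10 + 21)/6 = 66/6 = 11
te_E = (8 + 4·12 + 16)/6 = 72/6 = 12
te_F = (7 + 4·10 + 19)/6 = 66/6 = 11
te_G = (2 + 4·3 + 4)/6 = 18/6 = 3
te_H = (4 + 4·9 + 14)/6 = 54/6 = 9
te_I = (2 + 4·4 + 6)/6 = 24/6 = 4
te_J = (5 + 4·9 + 13)/6 = 54/6 = 9

Forward pass:
ES_A = 0; EF_A = 2
ES_B = 0; EF_B = 3
ES_C = 0; EF_C = 6
ES_D = 0; EF_D = 11
ES_E = 0; EF_E = 12
ES_F = max(EF_C=6, EF_E=12) = 12; EF_F = 12+11 = 23
ES_G = max(EF_B=3, EF_E=12) = 12; EF_G = 12+3 = 15
ES_H = 6; EF_H = 6+9 = 15
ES_I = max(EF_A=2, EF_E=12) = 12; EF_I = 12+4 = 16
ES_J = max(EF_C=6, EF_D=11, EF_F=23, EF_G=15, EF_H=15, EF_I=16) = 23; EF_J = 23+9 = 32
Expected project duration μ = 32 days. Critical path: E → F → J.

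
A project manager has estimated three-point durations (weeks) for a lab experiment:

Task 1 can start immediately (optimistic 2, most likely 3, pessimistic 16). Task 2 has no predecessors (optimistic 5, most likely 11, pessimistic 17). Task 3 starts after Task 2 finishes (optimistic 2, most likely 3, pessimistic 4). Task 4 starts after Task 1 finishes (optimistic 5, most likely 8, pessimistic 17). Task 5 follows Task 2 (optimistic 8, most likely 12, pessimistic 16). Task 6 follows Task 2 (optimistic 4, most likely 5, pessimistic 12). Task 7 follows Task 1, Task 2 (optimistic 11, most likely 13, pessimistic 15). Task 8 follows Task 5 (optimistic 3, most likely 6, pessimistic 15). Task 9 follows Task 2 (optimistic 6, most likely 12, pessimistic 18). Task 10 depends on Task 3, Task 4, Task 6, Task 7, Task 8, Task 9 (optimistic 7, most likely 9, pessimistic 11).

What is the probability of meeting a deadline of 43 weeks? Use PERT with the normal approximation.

te_Task 1 = (2 + 4·3 + 16)/6 = 30/6 = 5; σ²_Task 1 = ((16−2)/6)² = 5.444
te_Task 2 = (5 + 4·11 + 17)/6 = 66/6 = 11; σ²_Task 2 = ((17−5)/6)² = 4.000
te_Task 3 = (2 + 4·3 + 4)/6 = 18/6 = 3; σ²_Task 3 = ((4−2)/6)² = 0.111
te_Task 4 = (5 + 4·8 + 17)/6 = 54/6 = 9; σ²_Task 4 = ((17−5)/6)² = 4.000
te_Task 5 = (8 + 4·12 + 16)/6 = 72/6 = 12; σ²_Task 5 = ((16−8)/6)² = 1.778
te_Task 6 = (4 + 4·5 + 12)/6 = 36/6 = 6; σ²_Task 6 = ((12−4)/6)² = 1.778
te_Task 7 = (11 + 4·13 + 15)/6 = 78/6 = 13; σ²_Task 7 = ((15−11)/6)² = 0.444
te_Task 8 = (3 + 4·6 + 15)/6 = 42/6 = 7; σ²_Task 8 = ((15−3)/6)² = 4.000
te_Task 9 = (6 + 4·12 + 18)/6 = 72/6 = 12; σ²_Task 9 = ((18−6)/6)² = 4.000
te_Task 10 = (7 + 4·9 + 11)/6 = 54/6 = 9; σ²_Task 10 = ((11−7)/6)² = 0.444

Forward pass:
ES_Task 1 = 0; EF_Task 1 = 5
ES_Task 2 = 0; EF_Task 2 = 11
ES_Task 3 = 11; EF_Task 3 = 11+3 = 14
ES_Task 4 = 5; EF_Task 4 = 5+9 = 14
ES_Task 5 = 11; EF_Task 5 = 11+12 = 23
ES_Task 6 = 11; EF_Task 6 = 11+6 = 17
ES_Task 7 = max(EF_Task 1=5, EF_Task 2=11) = 11; EF_Task 7 = 11+13 = 24
ES_Task 8 = 23; EF_Task 8 = 23+7 = 30
ES_Task 9 = 11; EF_Task 9 = 11+12 = 23
ES_Task 10 = max(EF_Task 3=14, EF_Task 4=14, EF_Task 6=17, EF_Task 7=24, EF_Task 8=30, EF_Task 9=23) = 30; EF_Task 10 = 30+9 = 39
Expected project duration μ = 39 weeks. Critical path: Task 2 → Task 5 → Task 8 → Task 10.

Variance along critical path = 4.000 + 1.778 + 4.000 + 0.444 = 10.222; σ = √10.222 = 3.197 weeks.
Z = (43 − 39) / 3.197 = 1.251
P(T ≤ 43) = Φ(1.251) ≈ 0.895

0.895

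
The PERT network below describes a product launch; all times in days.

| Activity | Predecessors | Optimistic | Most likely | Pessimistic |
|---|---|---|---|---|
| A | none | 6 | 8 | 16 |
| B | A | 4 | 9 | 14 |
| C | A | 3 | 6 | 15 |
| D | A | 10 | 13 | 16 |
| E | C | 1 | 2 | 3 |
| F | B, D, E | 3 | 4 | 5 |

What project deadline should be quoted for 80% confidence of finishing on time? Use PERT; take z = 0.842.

27.7 days

te_A = (6 + 4·8 + 16)/6 = 54/6 = 9; σ²_A = ((16−6)/6)² = 2.778
te_B = (4 + 4·9 + 14)/6 = 54/6 = 9; σ²_B = ((14−4)/6)² = 2.778
te_C = (3 + 4·6 + 15)/6 = 42/6 = 7; σ²_C = ((15−3)/6)² = 4.000
te_D = (10 + 4·13 + 16)/6 = 78/6 = 13; σ²_D = ((16−10)/6)² = 1.000
te_E = (1 + 4·2 + 3)/6 = 12/6 = 2; σ²_E = ((3−1)/6)² = 0.111
te_F = (3 + 4·4 + 5)/6 = 24/6 = 4; σ²_F = ((5−3)/6)² = 0.111

Forward pass:
ES_A = 0; EF_A = 9
ES_B = 9; EF_B = 9+9 = 18
ES_C = 9; EF_C = 9+7 = 16
ES_D = 9; EF_D = 9+13 = 22
ES_E = 16; EF_E = 16+2 = 18
ES_F = max(EF_B=18, EF_D=22, EF_E=18) = 22; EF_F = 22+4 = 26
Expected project duration μ = 26 days. Critical path: A → D → F.

Variance along critical path = 2.778 + 1.000 + 0.111 = 3.889; σ = 1.972 days.
D = μ + z·σ = 26 + 0.842·1.972 = 27.7 days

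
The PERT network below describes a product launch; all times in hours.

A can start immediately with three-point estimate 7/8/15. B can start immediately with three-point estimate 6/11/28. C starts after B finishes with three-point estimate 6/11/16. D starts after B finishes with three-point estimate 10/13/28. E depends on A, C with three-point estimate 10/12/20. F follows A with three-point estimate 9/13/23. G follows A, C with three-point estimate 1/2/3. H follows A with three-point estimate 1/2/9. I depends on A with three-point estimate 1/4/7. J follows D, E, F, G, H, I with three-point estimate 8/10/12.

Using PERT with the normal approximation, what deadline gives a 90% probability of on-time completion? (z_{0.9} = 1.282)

52.7 hours

te_A = (7 + 4·8 + 15)/6 = 54/6 = 9; σ²_A = ((15−7)/6)² = 1.778
te_B = (6 + 4·11 + 28)/6 = 78/6 = 13; σ²_B = ((28−6)/6)² = 13.444
te_C = (6 + 4·11 + 16)/6 = 66/6 = 11; σ²_C = ((16−6)/6)² = 2.778
te_D = (10 + 4·13 + 28)/6 = 90/6 = 15; σ²_D = ((28−10)/6)² = 9.000
te_E = (10 + 4·12 + 20)/6 = 78/6 = 13; σ²_E = ((20−10)/6)² = 2.778
te_F = (9 + 4·13 + 23)/6 = 84/6 = 14; σ²_F = ((23−9)/6)² = 5.444
te_G = (1 + 4·2 + 3)/6 = 12/6 = 2; σ²_G = ((3−1)/6)² = 0.111
te_H = (1 + 4·2 + 9)/6 = 18/6 = 3; σ²_H = ((9−1)/6)² = 1.778
te_I = (1 + 4·4 + 7)/6 = 24/6 = 4; σ²_I = ((7−1)/6)² = 1.000
te_J = (8 + 4·10 + 12)/6 = 60/6 = 10; σ²_J = ((12−8)/6)² = 0.444

Forward pass:
ES_A = 0; EF_A = 9
ES_B = 0; EF_B = 13
ES_C = 13; EF_C = 13+11 = 24
ES_D = 13; EF_D = 13+15 = 28
ES_E = max(EF_A=9, EF_C=24) = 24; EF_E = 24+13 = 37
ES_F = 9; EF_F = 9+14 = 23
ES_G = max(EF_A=9, EF_C=24) = 24; EF_G = 24+2 = 26
ES_H = 9; EF_H = 9+3 = 12
ES_I = 9; EF_I = 9+4 = 13
ES_J = max(EF_D=28, EF_E=37, EF_F=23, EF_G=26, EF_H=12, EF_I=13) = 37; EF_J = 37+10 = 47
Expected project duration μ = 47 hours. Critical path: B → C → E → J.

Variance along critical path = 13.444 + 2.778 + 2.778 + 0.444 = 19.444; σ = 4.410 hours.
D = μ + z·σ = 47 + 1.282·4.410 = 52.7 hours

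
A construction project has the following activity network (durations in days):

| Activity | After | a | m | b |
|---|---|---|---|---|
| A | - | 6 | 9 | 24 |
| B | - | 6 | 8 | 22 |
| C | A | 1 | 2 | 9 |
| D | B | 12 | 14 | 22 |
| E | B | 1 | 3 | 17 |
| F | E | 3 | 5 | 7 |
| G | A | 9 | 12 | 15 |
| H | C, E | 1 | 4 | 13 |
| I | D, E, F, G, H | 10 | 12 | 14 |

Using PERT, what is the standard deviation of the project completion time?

3.21 days

te_A = (6 + 4·9 + 24)/6 = 66/6 = 11; σ²_A = ((24−6)/6)² = 9.000
te_B = (6 + 4·8 + 22)/6 = 60/6 = 10; σ²_B = ((22−6)/6)² = 7.111
te_C = (1 + 4·2 + 9)/6 = 18/6 = 3; σ²_C = ((9−1)/6)² = 1.778
te_D = (12 + 4·14 + 22)/6 = 90/6 = 15; σ²_D = ((22−12)/6)² = 2.778
te_E = (1 + 4·3 + 17)/6 = 30/6 = 5; σ²_E = ((17−1)/6)² = 7.111
te_F = (3 + 4·5 + 7)/6 = 30/6 = 5; σ²_F = ((7−3)/6)² = 0.444
te_G = (9 + 4·12 + 15)/6 = 72/6 = 12; σ²_G = ((15−9)/6)² = 1.000
te_H = (1 + 4·4 + 13)/6 = 30/6 = 5; σ²_H = ((13−1)/6)² = 4.000
te_I = (10 + 4·12 + 14)/6 = 72/6 = 12; σ²_I = ((14−10)/6)² = 0.444

Forward pass:
ES_A = 0; EF_A = 11
ES_B = 0; EF_B = 10
ES_C = 11; EF_C = 11+3 = 14
ES_D = 10; EF_D = 10+15 = 25
ES_E = 10; EF_E = 10+5 = 15
ES_F = 15; EF_F = 15+5 = 20
ES_G = 11; EF_G = 11+12 = 23
ES_H = max(EF_C=14, EF_E=15) = 15; EF_H = 15+5 = 20
ES_I = max(EF_D=25, EF_E=15, EF_F=20, EF_G=23, EF_H=20) = 25; EF_I = 25+12 = 37
Expected project duration μ = 37 days. Critical path: B → D → I.

Variance along critical path = 7.111 + 2.778 + 0.444 = 10.333
σ = √10.333 = 3.215 days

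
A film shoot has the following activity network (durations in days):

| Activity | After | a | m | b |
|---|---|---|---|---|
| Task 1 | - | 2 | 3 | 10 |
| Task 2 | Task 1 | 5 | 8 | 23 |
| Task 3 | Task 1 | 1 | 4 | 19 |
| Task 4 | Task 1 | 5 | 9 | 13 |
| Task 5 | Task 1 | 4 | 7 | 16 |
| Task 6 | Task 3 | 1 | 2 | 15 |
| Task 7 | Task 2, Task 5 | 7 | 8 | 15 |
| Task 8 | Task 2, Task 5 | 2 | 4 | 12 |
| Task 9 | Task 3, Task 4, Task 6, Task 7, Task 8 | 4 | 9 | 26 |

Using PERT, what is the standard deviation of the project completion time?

te_Task 1 = (2 + 4·3 + 10)/6 = 24/6 = 4; σ²_Task 1 = ((10−2)/6)² = 1.778
te_Task 2 = (5 + 4·8 + 23)/6 = 60/6 = 10; σ²_Task 2 = ((23−5)/6)² = 9.000
te_Task 3 = (1 + 4·4 + 19)/6 = 36/6 = 6; σ²_Task 3 = ((19−1)/6)² = 9.000
te_Task 4 = (5 + 4·9 + 13)/6 = 54/6 = 9; σ²_Task 4 = ((13−5)/6)² = 1.778
te_Task 5 = (4 + 4·7 + 16)/6 = 48/6 = 8; σ²_Task 5 = ((16−4)/6)² = 4.000
te_Task 6 = (1 + 4·2 + 15)/6 = 24/6 = 4; σ²_Task 6 = ((15−1)/6)² = 5.444
te_Task 7 = (7 + 4·8 + 15)/6 = 54/6 = 9; σ²_Task 7 = ((15−7)/6)² = 1.778
te_Task 8 = (2 + 4·4 + 12)/6 = 30/6 = 5; σ²_Task 8 = ((12−2)/6)² = 2.778
te_Task 9 = (4 + 4·9 + 26)/6 = 66/6 = 11; σ²_Task 9 = ((26−4)/6)² = 13.444

Forward pass:
ES_Task 1 = 0; EF_Task 1 = 4
ES_Task 2 = 4; EF_Task 2 = 4+10 = 14
ES_Task 3 = 4; EF_Task 3 = 4+6 = 10
ES_Task 4 = 4; EF_Task 4 = 4+9 = 13
ES_Task 5 = 4; EF_Task 5 = 4+8 = 12
ES_Task 6 = 10; EF_Task 6 = 10+4 = 14
ES_Task 7 = max(EF_Task 2=14, EF_Task 5=12) = 14; EF_Task 7 = 14+9 = 23
ES_Task 8 = max(EF_Task 2=14, EF_Task 5=12) = 14; EF_Task 8 = 14+5 = 19
ES_Task 9 = max(EF_Task 3=10, EF_Task 4=13, EF_Task 6=14, EF_Task 7=23, EF_Task 8=19) = 23; EF_Task 9 = 23+11 = 34
Expected project duration μ = 34 days. Critical path: Task 1 → Task 2 → Task 7 → Task 9.

Variance along critical path = 1.778 + 9.000 + 1.778 + 13.444 = 26.000
σ = √26.000 = 5.099 days

5.10 days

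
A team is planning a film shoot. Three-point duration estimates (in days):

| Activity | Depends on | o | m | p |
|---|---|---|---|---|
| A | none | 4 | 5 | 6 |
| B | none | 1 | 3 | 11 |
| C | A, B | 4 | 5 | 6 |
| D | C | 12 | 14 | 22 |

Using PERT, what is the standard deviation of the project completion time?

te_A = (4 + 4·5 + 6)/6 = 30/6 = 5; σ²_A = ((6−4)/6)² = 0.111
te_B = (1 + 4·3 + 11)/6 = 24/6 = 4; σ²_B = ((11−1)/6)² = 2.778
te_C = (4 + 4·5 + 6)/6 = 30/6 = 5; σ²_C = ((6−4)/6)² = 0.111
te_D = (12 + 4·14 + 22)/6 = 90/6 = 15; σ²_D = ((22−12)/6)² = 2.778

Forward pass:
ES_A = 0; EF_A = 5
ES_B = 0; EF_B = 4
ES_C = max(EF_A=5, EF_B=4) = 5; EF_C = 5+5 = 10
ES_D = 10; EF_D = 10+15 = 25
Expected project duration μ = 25 days. Critical path: A → C → D.

Variance along critical path = 0.111 + 0.111 + 2.778 = 3.000
σ = √3.000 = 1.732 days

1.73 days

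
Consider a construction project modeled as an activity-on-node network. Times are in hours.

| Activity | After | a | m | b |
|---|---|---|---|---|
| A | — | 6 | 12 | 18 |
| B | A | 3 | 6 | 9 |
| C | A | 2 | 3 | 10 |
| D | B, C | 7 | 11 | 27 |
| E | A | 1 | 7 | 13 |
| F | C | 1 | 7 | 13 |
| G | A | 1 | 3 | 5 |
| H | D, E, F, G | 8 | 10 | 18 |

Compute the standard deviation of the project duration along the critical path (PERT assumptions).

te_A = (6 + 4·12 + 18)/6 = 72/6 = 12; σ²_A = ((18−6)/6)² = 4.000
te_B = (3 + 4·6 + 9)/6 = 36/6 = 6; σ²_B = ((9−3)/6)² = 1.000
te_C = (2 + 4·3 + 10)/6 = 24/6 = 4; σ²_C = ((10−2)/6)² = 1.778
te_D = (7 + 4·11 + 27)/6 = 78/6 = 13; σ²_D = ((27−7)/6)² = 11.111
te_E = (1 + 4·7 + 13)/6 = 42/6 = 7; σ²_E = ((13−1)/6)² = 4.000
te_F = (1 + 4·7 + 13)/6 = 42/6 = 7; σ²_F = ((13−1)/6)² = 4.000
te_G = (1 + 4·3 + 5)/6 = 18/6 = 3; σ²_G = ((5−1)/6)² = 0.444
te_H = (8 + 4·10 + 18)/6 = 66/6 = 11; σ²_H = ((18−8)/6)² = 2.778

Forward pass:
ES_A = 0; EF_A = 12
ES_B = 12; EF_B = 12+6 = 18
ES_C = 12; EF_C = 12+4 = 16
ES_D = max(EF_B=18, EF_C=16) = 18; EF_D = 18+13 = 31
ES_E = 12; EF_E = 12+7 = 19
ES_F = 16; EF_F = 16+7 = 23
ES_G = 12; EF_G = 12+3 = 15
ES_H = max(EF_D=31, EF_E=19, EF_F=23, EF_G=15) = 31; EF_H = 31+11 = 42
Expected project duration μ = 42 hours. Critical path: A → B → D → H.

Variance along critical path = 4.000 + 1.000 + 11.111 + 2.778 = 18.889
σ = √18.889 = 4.346 hours

4.35 hours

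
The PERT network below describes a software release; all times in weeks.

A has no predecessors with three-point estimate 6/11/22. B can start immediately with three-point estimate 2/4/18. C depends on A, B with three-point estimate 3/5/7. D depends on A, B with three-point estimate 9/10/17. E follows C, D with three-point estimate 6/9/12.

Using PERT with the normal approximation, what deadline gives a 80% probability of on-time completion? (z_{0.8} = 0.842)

34.6 weeks

te_A = (6 + 4·11 + 22)/6 = 72/6 = 12; σ²_A = ((22−6)/6)² = 7.111
te_B = (2 + 4·4 + 18)/6 = 36/6 = 6; σ²_B = ((18−2)/6)² = 7.111
te_C = (3 + 4·5 + 7)/6 = 30/6 = 5; σ²_C = ((7−3)/6)² = 0.444
te_D = (9 + 4·10 + 17)/6 = 66/6 = 11; σ²_D = ((17−9)/6)² = 1.778
te_E = (6 + 4·9 + 12)/6 = 54/6 = 9; σ²_E = ((12−6)/6)² = 1.000

Forward pass:
ES_A = 0; EF_A = 12
ES_B = 0; EF_B = 6
ES_C = max(EF_A=12, EF_B=6) = 12; EF_C = 12+5 = 17
ES_D = max(EF_A=12, EF_B=6) = 12; EF_D = 12+11 = 23
ES_E = max(EF_C=17, EF_D=23) = 23; EF_E = 23+9 = 32
Expected project duration μ = 32 weeks. Critical path: A → D → E.

Variance along critical path = 7.111 + 1.778 + 1.000 = 9.889; σ = 3.145 weeks.
D = μ + z·σ = 32 + 0.842·3.145 = 34.6 weeks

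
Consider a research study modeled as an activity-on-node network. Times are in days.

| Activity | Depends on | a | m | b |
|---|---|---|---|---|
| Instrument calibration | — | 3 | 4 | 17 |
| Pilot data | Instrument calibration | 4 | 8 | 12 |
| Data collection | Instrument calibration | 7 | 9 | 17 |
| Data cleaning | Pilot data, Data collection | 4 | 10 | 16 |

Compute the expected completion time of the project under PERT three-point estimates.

te_Instrument calibration = (3 + 4·4 + 17)/6 = 36/6 = 6
te_Pilot data = (4 + 4·8 + 12)/6 = 48/6 = 8
te_Data collection = (7 + 4·9 + 17)/6 = 60/6 = 10
te_Data cleaning = (4 + 4·10 + 16)/6 = 60/6 = 10

Forward pass:
ES_Instrument calibration = 0; EF_Instrument calibration = 6
ES_Pilot data = 6; EF_Pilot data = 6+8 = 14
ES_Data collection = 6; EF_Data collection = 6+10 = 16
ES_Data cleaning = max(EF_Pilot data=14, EF_Data collection=16) = 16; EF_Data cleaning = 16+10 = 26
Expected project duration μ = 26 days. Critical path: Instrument calibration → Data collection → Data cleaning.

26 days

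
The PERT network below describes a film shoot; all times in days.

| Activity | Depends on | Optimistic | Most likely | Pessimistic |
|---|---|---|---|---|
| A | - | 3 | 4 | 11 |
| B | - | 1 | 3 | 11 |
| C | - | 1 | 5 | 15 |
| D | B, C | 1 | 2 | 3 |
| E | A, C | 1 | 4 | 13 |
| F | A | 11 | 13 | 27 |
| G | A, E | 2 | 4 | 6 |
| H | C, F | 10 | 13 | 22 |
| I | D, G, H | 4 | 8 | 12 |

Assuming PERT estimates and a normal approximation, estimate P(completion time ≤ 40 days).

te_A = (3 + 4·4 + 11)/6 = 30/6 = 5; σ²_A = ((11−3)/6)² = 1.778
te_B = (1 + 4·3 + 11)/6 = 24/6 = 4; σ²_B = ((11−1)/6)² = 2.778
te_C = (1 + 4·5 + 15)/6 = 36/6 = 6; σ²_C = ((15−1)/6)² = 5.444
te_D = (1 + 4·2 + 3)/6 = 12/6 = 2; σ²_D = ((3−1)/6)² = 0.111
te_E = (1 + 4·4 + 13)/6 = 30/6 = 5; σ²_E = ((13−1)/6)² = 4.000
te_F = (11 + 4·13 + 27)/6 = 90/6 = 15; σ²_F = ((27−11)/6)² = 7.111
te_G = (2 + 4·4 + 6)/6 = 24/6 = 4; σ²_G = ((6−2)/6)² = 0.444
te_H = (10 + 4·13 + 22)/6 = 84/6 = 14; σ²_H = ((22−10)/6)² = 4.000
te_I = (4 + 4·8 + 12)/6 = 48/6 = 8; σ²_I = ((12−4)/6)² = 1.778

Forward pass:
ES_A = 0; EF_A = 5
ES_B = 0; EF_B = 4
ES_C = 0; EF_C = 6
ES_D = max(EF_B=4, EF_C=6) = 6; EF_D = 6+2 = 8
ES_E = max(EF_A=5, EF_C=6) = 6; EF_E = 6+5 = 11
ES_F = 5; EF_F = 5+15 = 20
ES_G = max(EF_A=5, EF_E=11) = 11; EF_G = 11+4 = 15
ES_H = max(EF_C=6, EF_F=20) = 20; EF_H = 20+14 = 34
ES_I = max(EF_D=8, EF_G=15, EF_H=34) = 34; EF_I = 34+8 = 42
Expected project duration μ = 42 days. Critical path: A → F → H → I.

Variance along critical path = 1.778 + 7.111 + 4.000 + 1.778 = 14.667; σ = √14.667 = 3.830 days.
Z = (40 − 42) / 3.830 = -0.522
P(T ≤ 40) = Φ(-0.522) ≈ 0.301

0.301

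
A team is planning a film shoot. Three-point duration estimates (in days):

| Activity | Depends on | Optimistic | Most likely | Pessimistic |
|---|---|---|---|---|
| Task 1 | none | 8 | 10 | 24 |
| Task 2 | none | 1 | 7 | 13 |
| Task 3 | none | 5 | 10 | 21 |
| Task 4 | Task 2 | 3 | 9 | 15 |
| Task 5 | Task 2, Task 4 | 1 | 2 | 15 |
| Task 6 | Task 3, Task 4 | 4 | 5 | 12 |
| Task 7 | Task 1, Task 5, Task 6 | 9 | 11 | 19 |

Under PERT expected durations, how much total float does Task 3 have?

te_Task 1 = (8 + 4·10 + 24)/6 = 72/6 = 12
te_Task 2 = (1 + 4·7 + 13)/6 = 42/6 = 7
te_Task 3 = (5 + 4·10 + 21)/6 = 66/6 = 11
te_Task 4 = (3 + 4·9 + 15)/6 = 54/6 = 9
te_Task 5 = (1 + 4·2 + 15)/6 = 24/6 = 4
te_Task 6 = (4 + 4·5 + 12)/6 = 36/6 = 6
te_Task 7 = (9 + 4·11 + 19)/6 = 72/6 = 12

Forward pass:
ES_Task 1 = 0; EF_Task 1 = 12
ES_Task 2 = 0; EF_Task 2 = 7
ES_Task 3 = 0; EF_Task 3 = 11
ES_Task 4 = 7; EF_Task 4 = 7+9 = 16
ES_Task 5 = max(EF_Task 2=7, EF_Task 4=16) = 16; EF_Task 5 = 16+4 = 20
ES_Task 6 = max(EF_Task 3=11, EF_Task 4=16) = 16; EF_Task 6 = 16+6 = 22
ES_Task 7 = max(EF_Task 1=12, EF_Task 5=20, EF_Task 6=22) = 22; EF_Task 7 = 22+12 = 34
Expected project duration μ = 34 days. Critical path: Task 2 → Task 4 → Task 6 → Task 7.

Backward pass:
LF_Task 7 = 34; LS_Task 7 = 34−12 = 22
LF_Task 6 = LS_Task 7 = 22; LS_Task 6 = 22−6 = 16
LF_Task 5 = LS_Task 7 = 22; LS_Task 5 = 22−4 = 18
LF_Task 4 = min(LS_Task 5=18, LS_Task 6=16) = 16; LS_Task 4 = 16−9 = 7
LF_Task 3 = LS_Task 6 = 16; LS_Task 3 = 16−11 = 5
LF_Task 2 = min(LS_Task 4=7, LS_Task 5=18) = 7; LS_Task 2 = 7−7 = 0
LF_Task 1 = LS_Task 7 = 22; LS_Task 1 = 22−12 = 10
Slack_Task 3 = LS_Task 3 − ES_Task 3 = 5 − 0 = 5

5 days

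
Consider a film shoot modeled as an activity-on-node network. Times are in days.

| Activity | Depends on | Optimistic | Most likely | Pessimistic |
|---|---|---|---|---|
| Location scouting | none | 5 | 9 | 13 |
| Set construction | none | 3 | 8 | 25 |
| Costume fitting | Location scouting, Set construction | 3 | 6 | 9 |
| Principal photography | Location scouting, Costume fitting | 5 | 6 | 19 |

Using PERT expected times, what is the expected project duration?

24 days

te_Location scouting = (5 + 4·9 + 13)/6 = 54/6 = 9
te_Set construction = (3 + 4·8 + 25)/6 = 60/6 = 10
te_Costume fitting = (3 + 4·6 + 9)/6 = 36/6 = 6
te_Principal photography = (5 + 4·6 + 19)/6 = 48/6 = 8

Forward pass:
ES_Location scouting = 0; EF_Location scouting = 9
ES_Set construction = 0; EF_Set construction = 10
ES_Costume fitting = max(EF_Location scouting=9, EF_Set construction=10) = 10; EF_Costume fitting = 10+6 = 16
ES_Principal photography = max(EF_Location scouting=9, EF_Costume fitting=16) = 16; EF_Principal photography = 16+8 = 24
Expected project duration μ = 24 days. Critical path: Set construction → Costume fitting → Principal photography.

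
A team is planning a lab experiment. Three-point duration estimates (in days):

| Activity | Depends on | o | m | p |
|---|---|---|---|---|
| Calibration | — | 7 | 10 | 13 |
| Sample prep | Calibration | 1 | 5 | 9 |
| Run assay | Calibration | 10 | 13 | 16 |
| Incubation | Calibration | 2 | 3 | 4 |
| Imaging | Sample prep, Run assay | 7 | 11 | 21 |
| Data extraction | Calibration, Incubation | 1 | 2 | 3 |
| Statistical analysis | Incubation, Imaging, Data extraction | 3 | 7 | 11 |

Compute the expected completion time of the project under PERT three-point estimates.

te_Calibration = (7 + 4·10 + 13)/6 = 60/6 = 10
te_Sample prep = (1 + 4·5 + 9)/6 = 30/6 = 5
te_Run assay = (10 + 4·13 + 16)/6 = 78/6 = 13
te_Incubation = (2 + 4·3 + 4)/6 = 18/6 = 3
te_Imaging = (7 + 4·11 + 21)/6 = 72/6 = 12
te_Data extraction = (1 + 4·2 + 3)/6 = 12/6 = 2
te_Statistical analysis = (3 + 4·7 + 11)/6 = 42/6 = 7

Forward pass:
ES_Calibration = 0; EF_Calibration = 10
ES_Sample prep = 10; EF_Sample prep = 10+5 = 15
ES_Run assay = 10; EF_Run assay = 10+13 = 23
ES_Incubation = 10; EF_Incubation = 10+3 = 13
ES_Imaging = max(EF_Sample prep=15, EF_Run assay=23) = 23; EF_Imaging = 23+12 = 35
ES_Data extraction = max(EF_Calibration=10, EF_Incubation=13) = 13; EF_Data extraction = 13+2 = 15
ES_Statistical analysis = max(EF_Incubation=13, EF_Imaging=35, EF_Data extraction=15) = 35; EF_Statistical analysis = 35+7 = 42
Expected project duration μ = 42 days. Critical path: Calibration → Run assay → Imaging → Statistical analysis.

42 days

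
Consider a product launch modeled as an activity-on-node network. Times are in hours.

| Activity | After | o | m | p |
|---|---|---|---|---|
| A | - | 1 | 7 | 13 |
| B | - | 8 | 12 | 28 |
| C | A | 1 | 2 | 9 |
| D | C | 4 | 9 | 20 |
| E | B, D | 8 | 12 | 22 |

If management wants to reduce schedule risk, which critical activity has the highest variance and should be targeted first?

te_A = (1 + 4·7 + 13)/6 = 42/6 = 7; σ²_A = ((13−1)/6)² = 4.000
te_B = (8 + 4·12 + 28)/6 = 84/6 = 14; σ²_B = ((28−8)/6)² = 11.111
te_C = (1 + 4·2 + 9)/6 = 18/6 = 3; σ²_C = ((9−1)/6)² = 1.778
te_D = (4 + 4·9 + 20)/6 = 60/6 = 10; σ²_D = ((20−4)/6)² = 7.111
te_E = (8 + 4·12 + 22)/6 = 78/6 = 13; σ²_E = ((22−8)/6)² = 5.444

Forward pass:
ES_A = 0; EF_A = 7
ES_B = 0; EF_B = 14
ES_C = 7; EF_C = 7+3 = 10
ES_D = 10; EF_D = 10+10 = 20
ES_E = max(EF_B=14, EF_D=20) = 20; EF_E = 20+13 = 33
Expected project duration μ = 33 hours. Critical path: A → C → D → E.

Variances on critical path: σ²_A=4.000, σ²_C=1.778, σ²_D=7.111, σ²_E=5.444.
Largest is σ²_D = 7.111.

D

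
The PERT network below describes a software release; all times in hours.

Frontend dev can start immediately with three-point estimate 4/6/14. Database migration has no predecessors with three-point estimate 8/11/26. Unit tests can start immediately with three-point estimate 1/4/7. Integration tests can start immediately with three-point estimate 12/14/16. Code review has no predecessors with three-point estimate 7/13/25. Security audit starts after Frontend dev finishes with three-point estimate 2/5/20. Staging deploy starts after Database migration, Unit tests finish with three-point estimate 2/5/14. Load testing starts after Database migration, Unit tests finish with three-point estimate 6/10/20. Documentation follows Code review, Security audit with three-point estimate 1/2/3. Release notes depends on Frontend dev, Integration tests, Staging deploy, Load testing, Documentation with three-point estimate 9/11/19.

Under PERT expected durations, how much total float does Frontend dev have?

te_Frontend dev = (4 + 4·6 + 14)/6 = 42/6 = 7
te_Database migration = (8 + 4·11 + 26)/6 = 78/6 = 13
te_Unit tests = (1 + 4·4 + 7)/6 = 24/6 = 4
te_Integration tests = (12 + 4·14 + 16)/6 = 84/6 = 14
te_Code review = (7 + 4·13 + 25)/6 = 84/6 = 14
te_Security audit = (2 + 4·5 + 20)/6 = 42/6 = 7
te_Staging deploy = (2 + 4·5 + 14)/6 = 36/6 = 6
te_Load testing = (6 + 4·10 + 20)/6 = 66/6 = 11
te_Documentation = (1 + 4·2 + 3)/6 = 12/6 = 2
te_Release notes = (9 + 4·11 + 19)/6 = 72/6 = 12

Forward pass:
ES_Frontend dev = 0; EF_Frontend dev = 7
ES_Database migration = 0; EF_Database migration = 13
ES_Unit tests = 0; EF_Unit tests = 4
ES_Integration tests = 0; EF_Integration tests = 14
ES_Code review = 0; EF_Code review = 14
ES_Security audit = 7; EF_Security audit = 7+7 = 14
ES_Staging deploy = max(EF_Database migration=13, EF_Unit tests=4) = 13; EF_Staging deploy = 13+6 = 19
ES_Load testing = max(EF_Database migration=13, EF_Unit tests=4) = 13; EF_Load testing = 13+11 = 24
ES_Documentation = max(EF_Code review=14, EF_Security audit=14) = 14; EF_Documentation = 14+2 = 16
ES_Release notes = max(EF_Frontend dev=7, EF_Integration tests=14, EF_Staging deploy=19, EF_Load testing=24, EF_Documentation=16) = 24; EF_Release notes = 24+12 = 36
Expected project duration μ = 36 hours. Critical path: Database migration → Load testing → Release notes.

Backward pass:
LF_Release notes = 36; LS_Release notes = 36−12 = 24
LF_Documentation = LS_Release notes = 24; LS_Documentation = 24−2 = 22
LF_Load testing = LS_Release notes = 24; LS_Load testing = 24−11 = 13
LF_Staging deploy = LS_Release notes = 24; LS_Staging deploy = 24−6 = 18
LF_Security audit = LS_Documentation = 22; LS_Security audit = 22−7 = 15
LF_Code review = LS_Documentation = 22; LS_Code review = 22−14 = 8
LF_Integration tests = LS_Release notes = 24; LS_Integration tests = 24−14 = 10
LF_Unit tests = min(LS_Staging deploy=18, LS_Load testing=13) = 13; LS_Unit tests = 13−4 = 9
LF_Database migration = min(LS_Staging deploy=18, LS_Load testing=13) = 13; LS_Database migration = 13−13 = 0
LF_Frontend dev = min(LS_Security audit=15, LS_Release notes=24) = 15; LS_Frontend dev = 15−7 = 8
Slack_Frontend dev = LS_Frontend dev − ES_Frontend dev = 8 − 0 = 8

8 hours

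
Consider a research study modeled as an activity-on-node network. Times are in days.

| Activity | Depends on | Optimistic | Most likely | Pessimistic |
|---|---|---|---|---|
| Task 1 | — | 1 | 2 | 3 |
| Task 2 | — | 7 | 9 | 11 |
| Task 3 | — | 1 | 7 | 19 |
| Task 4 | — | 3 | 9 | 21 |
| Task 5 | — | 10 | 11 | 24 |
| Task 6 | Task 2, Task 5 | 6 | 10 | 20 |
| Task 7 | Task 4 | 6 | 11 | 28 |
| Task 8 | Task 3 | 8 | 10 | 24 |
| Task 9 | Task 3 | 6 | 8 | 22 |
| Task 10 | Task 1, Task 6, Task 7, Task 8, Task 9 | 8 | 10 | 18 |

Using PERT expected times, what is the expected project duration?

35 days

te_Task 1 = (1 + 4·2 + 3)/6 = 12/6 = 2
te_Task 2 = (7 + 4·9 + 11)/6 = 54/6 = 9
te_Task 3 = (1 + 4·7 + 19)/6 = 48/6 = 8
te_Task 4 = (3 + 4·9 + 21)/6 = 60/6 = 10
te_Task 5 = (10 + 4·11 + 24)/6 = 78/6 = 13
te_Task 6 = (6 + 4·10 + 20)/6 = 66/6 = 11
te_Task 7 = (6 + 4·11 + 28)/6 = 78/6 = 13
te_Task 8 = (8 + 4·10 + 24)/6 = 72/6 = 12
te_Task 9 = (6 + 4·8 + 22)/6 = 60/6 = 10
te_Task 10 = (8 + 4·10 + 18)/6 = 66/6 = 11

Forward pass:
ES_Task 1 = 0; EF_Task 1 = 2
ES_Task 2 = 0; EF_Task 2 = 9
ES_Task 3 = 0; EF_Task 3 = 8
ES_Task 4 = 0; EF_Task 4 = 10
ES_Task 5 = 0; EF_Task 5 = 13
ES_Task 6 = max(EF_Task 2=9, EF_Task 5=13) = 13; EF_Task 6 = 13+11 = 24
ES_Task 7 = 10; EF_Task 7 = 10+13 = 23
ES_Task 8 = 8; EF_Task 8 = 8+12 = 20
ES_Task 9 = 8; EF_Task 9 = 8+10 = 18
ES_Task 10 = max(EF_Task 1=2, EF_Task 6=24, EF_Task 7=23, EF_Task 8=20, EF_Task 9=18) = 24; EF_Task 10 = 24+11 = 35
Expected project duration μ = 35 days. Critical path: Task 5 → Task 6 → Task 10.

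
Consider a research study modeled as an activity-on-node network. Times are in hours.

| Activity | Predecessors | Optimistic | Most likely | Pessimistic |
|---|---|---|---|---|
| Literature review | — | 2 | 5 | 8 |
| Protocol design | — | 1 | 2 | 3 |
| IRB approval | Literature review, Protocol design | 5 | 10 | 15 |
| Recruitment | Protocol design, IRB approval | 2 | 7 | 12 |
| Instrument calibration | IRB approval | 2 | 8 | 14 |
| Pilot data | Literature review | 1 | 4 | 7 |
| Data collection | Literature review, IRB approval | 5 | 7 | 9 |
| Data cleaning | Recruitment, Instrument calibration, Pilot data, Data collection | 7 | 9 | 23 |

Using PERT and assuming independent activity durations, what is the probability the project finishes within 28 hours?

te_Literature review = (2 + 4·5 + 8)/6 = 30/6 = 5; σ²_Literature review = ((8−2)/6)² = 1.000
te_Protocol design = (1 + 4·2 + 3)/6 = 12/6 = 2; σ²_Protocol design = ((3−1)/6)² = 0.111
te_IRB approval = (5 + 4·10 + 15)/6 = 60/6 = 10; σ²_IRB approval = ((15−5)/6)² = 2.778
te_Recruitment = (2 + 4·7 + 12)/6 = 42/6 = 7; σ²_Recruitment = ((12−2)/6)² = 2.778
te_Instrument calibration = (2 + 4·8 + 14)/6 = 48/6 = 8; σ²_Instrument calibration = ((14−2)/6)² = 4.000
te_Pilot data = (1 + 4·4 + 7)/6 = 24/6 = 4; σ²_Pilot data = ((7−1)/6)² = 1.000
te_Data collection = (5 + 4·7 + 9)/6 = 42/6 = 7; σ²_Data collection = ((9−5)/6)² = 0.444
te_Data cleaning = (7 + 4·9 + 23)/6 = 66/6 = 11; σ²_Data cleaning = ((23−7)/6)² = 7.111

Forward pass:
ES_Literature review = 0; EF_Literature review = 5
ES_Protocol design = 0; EF_Protocol design = 2
ES_IRB approval = max(EF_Literature review=5, EF_Protocol design=2) = 5; EF_IRB approval = 5+10 = 15
ES_Recruitment = max(EF_Protocol design=2, EF_IRB approval=15) = 15; EF_Recruitment = 15+7 = 22
ES_Instrument calibration = 15; EF_Instrument calibration = 15+8 = 23
ES_Pilot data = 5; EF_Pilot data = 5+4 = 9
ES_Data collection = max(EF_Literature review=5, EF_IRB approval=15) = 15; EF_Data collection = 15+7 = 22
ES_Data cleaning = max(EF_Recruitment=22, EF_Instrument calibration=23, EF_Pilot data=9, EF_Data collection=22) = 23; EF_Data cleaning = 23+11 = 34
Expected project duration μ = 34 hours. Critical path: Literature review → IRB approval → Instrument calibration → Data cleaning.

Variance along critical path = 1.000 + 2.778 + 4.000 + 7.111 = 14.889; σ = √14.889 = 3.859 hours.
Z = (28 − 34) / 3.859 = -1.555
P(T ≤ 28) = Φ(-1.555) ≈ 0.060

0.060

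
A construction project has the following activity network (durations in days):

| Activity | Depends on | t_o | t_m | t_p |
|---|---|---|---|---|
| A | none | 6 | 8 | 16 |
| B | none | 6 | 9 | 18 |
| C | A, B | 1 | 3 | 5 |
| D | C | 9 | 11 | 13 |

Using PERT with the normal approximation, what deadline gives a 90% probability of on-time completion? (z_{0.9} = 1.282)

26.8 days

te_A = (6 + 4·8 + 16)/6 = 54/6 = 9; σ²_A = ((16−6)/6)² = 2.778
te_B = (6 + 4·9 + 18)/6 = 60/6 = 10; σ²_B = ((18−6)/6)² = 4.000
te_C = (1 + 4·3 + 5)/6 = 18/6 = 3; σ²_C = ((5−1)/6)² = 0.444
te_D = (9 + 4·11 + 13)/6 = 66/6 = 11; σ²_D = ((13−9)/6)² = 0.444

Forward pass:
ES_A = 0; EF_A = 9
ES_B = 0; EF_B = 10
ES_C = max(EF_A=9, EF_B=10) = 10; EF_C = 10+3 = 13
ES_D = 13; EF_D = 13+11 = 24
Expected project duration μ = 24 days. Critical path: B → C → D.

Variance along critical path = 4.000 + 0.444 + 0.444 = 4.889; σ = 2.211 days.
D = μ + z·σ = 24 + 1.282·2.211 = 26.8 days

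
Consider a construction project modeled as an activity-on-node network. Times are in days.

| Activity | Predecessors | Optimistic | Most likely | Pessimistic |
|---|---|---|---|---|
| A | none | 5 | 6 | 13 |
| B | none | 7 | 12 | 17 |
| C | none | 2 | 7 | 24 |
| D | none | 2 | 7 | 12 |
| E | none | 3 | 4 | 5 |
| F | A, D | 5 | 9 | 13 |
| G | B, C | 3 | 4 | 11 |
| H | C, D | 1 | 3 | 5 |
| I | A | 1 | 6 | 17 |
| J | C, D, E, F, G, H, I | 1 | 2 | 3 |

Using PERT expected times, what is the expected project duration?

19 days

te_A = (5 + 4·6 + 13)/6 = 42/6 = 7
te_B = (7 + 4·12 + 17)/6 = 72/6 = 12
te_C = (2 + 4·7 + 24)/6 = 54/6 = 9
te_D = (2 + 4·7 + 12)/6 = 42/6 = 7
te_E = (3 + 4·4 + 5)/6 = 24/6 = 4
te_F = (5 + 4·9 + 13)/6 = 54/6 = 9
te_G = (3 + 4·4 + 11)/6 = 30/6 = 5
te_H = (1 + 4·3 + 5)/6 = 18/6 = 3
te_I = (1 + 4·6 + 17)/6 = 42/6 = 7
te_J = (1 + 4·2 + 3)/6 = 12/6 = 2

Forward pass:
ES_A = 0; EF_A = 7
ES_B = 0; EF_B = 12
ES_C = 0; EF_C = 9
ES_D = 0; EF_D = 7
ES_E = 0; EF_E = 4
ES_F = max(EF_A=7, EF_D=7) = 7; EF_F = 7+9 = 16
ES_G = max(EF_B=12, EF_C=9) = 12; EF_G = 12+5 = 17
ES_H = max(EF_C=9, EF_D=7) = 9; EF_H = 9+3 = 12
ES_I = 7; EF_I = 7+7 = 14
ES_J = max(EF_C=9, EF_D=7, EF_E=4, EF_F=16, EF_G=17, EF_H=12, EF_I=14) = 17; EF_J = 17+2 = 19
Expected project duration μ = 19 days. Critical path: B → G → J.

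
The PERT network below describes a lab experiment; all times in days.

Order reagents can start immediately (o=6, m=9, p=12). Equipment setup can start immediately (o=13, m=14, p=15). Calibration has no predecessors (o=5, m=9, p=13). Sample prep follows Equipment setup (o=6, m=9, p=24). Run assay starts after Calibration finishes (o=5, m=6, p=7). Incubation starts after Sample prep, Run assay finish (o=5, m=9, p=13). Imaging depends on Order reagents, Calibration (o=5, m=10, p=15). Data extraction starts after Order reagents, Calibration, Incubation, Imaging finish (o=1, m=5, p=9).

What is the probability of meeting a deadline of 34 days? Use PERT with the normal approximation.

0.080

te_Order reagents = (6 + 4·9 + 12)/6 = 54/6 = 9; σ²_Order reagents = ((12−6)/6)² = 1.000
te_Equipment setup = (13 + 4·14 + 15)/6 = 84/6 = 14; σ²_Equipment setup = ((15−13)/6)² = 0.111
te_Calibration = (5 + 4·9 + 13)/6 = 54/6 = 9; σ²_Calibration = ((13−5)/6)² = 1.778
te_Sample prep = (6 + 4·9 + 24)/6 = 66/6 = 11; σ²_Sample prep = ((24−6)/6)² = 9.000
te_Run assay = (5 + 4·6 + 7)/6 = 36/6 = 6; σ²_Run assay = ((7−5)/6)² = 0.111
te_Incubation = (5 + 4·9 + 13)/6 = 54/6 = 9; σ²_Incubation = ((13−5)/6)² = 1.778
te_Imaging = (5 + 4·10 + 15)/6 = 60/6 = 10; σ²_Imaging = ((15−5)/6)² = 2.778
te_Data extraction = (1 + 4·5 + 9)/6 = 30/6 = 5; σ²_Data extraction = ((9−1)/6)² = 1.778

Forward pass:
ES_Order reagents = 0; EF_Order reagents = 9
ES_Equipment setup = 0; EF_Equipment setup = 14
ES_Calibration = 0; EF_Calibration = 9
ES_Sample prep = 14; EF_Sample prep = 14+11 = 25
ES_Run assay = 9; EF_Run assay = 9+6 = 15
ES_Incubation = max(EF_Sample prep=25, EF_Run assay=15) = 25; EF_Incubation = 25+9 = 34
ES_Imaging = max(EF_Order reagents=9, EF_Calibration=9) = 9; EF_Imaging = 9+10 = 19
ES_Data extraction = max(EF_Order reagents=9, EF_Calibration=9, EF_Incubation=34, EF_Imaging=19) = 34; EF_Data extraction = 34+5 = 39
Expected project duration μ = 39 days. Critical path: Equipment setup → Sample prep → Incubation → Data extraction.

Variance along critical path = 0.111 + 9.000 + 1.778 + 1.778 = 12.667; σ = √12.667 = 3.559 days.
Z = (34 − 39) / 3.559 = -1.405
P(T ≤ 34) = Φ(-1.405) ≈ 0.080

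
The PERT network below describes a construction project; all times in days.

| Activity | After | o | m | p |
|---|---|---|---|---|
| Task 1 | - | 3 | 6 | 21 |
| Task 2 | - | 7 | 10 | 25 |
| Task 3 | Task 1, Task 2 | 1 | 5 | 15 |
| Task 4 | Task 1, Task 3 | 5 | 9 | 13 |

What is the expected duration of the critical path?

27 days

te_Task 1 = (3 + 4·6 + 21)/6 = 48/6 = 8
te_Task 2 = (7 + 4·10 + 25)/6 = 72/6 = 12
te_Task 3 = (1 + 4·5 + 15)/6 = 36/6 = 6
te_Task 4 = (5 + 4·9 + 13)/6 = 54/6 = 9

Forward pass:
ES_Task 1 = 0; EF_Task 1 = 8
ES_Task 2 = 0; EF_Task 2 = 12
ES_Task 3 = max(EF_Task 1=8, EF_Task 2=12) = 12; EF_Task 3 = 12+6 = 18
ES_Task 4 = max(EF_Task 1=8, EF_Task 3=18) = 18; EF_Task 4 = 18+9 = 27
Expected project duration μ = 27 days. Critical path: Task 2 → Task 3 → Task 4.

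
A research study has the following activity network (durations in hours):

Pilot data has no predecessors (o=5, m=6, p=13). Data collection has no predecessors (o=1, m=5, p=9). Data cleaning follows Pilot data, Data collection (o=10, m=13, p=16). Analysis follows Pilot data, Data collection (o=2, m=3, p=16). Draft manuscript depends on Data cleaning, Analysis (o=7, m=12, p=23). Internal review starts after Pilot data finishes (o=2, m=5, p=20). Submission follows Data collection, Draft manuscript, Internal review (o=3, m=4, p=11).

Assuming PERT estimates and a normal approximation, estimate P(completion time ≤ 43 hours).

0.928

te_Pilot data = (5 + 4·6 + 13)/6 = 42/6 = 7; σ²_Pilot data = ((13−5)/6)² = 1.778
te_Data collection = (1 + 4·5 + 9)/6 = 30/6 = 5; σ²_Data collection = ((9−1)/6)² = 1.778
te_Data cleaning = (10 + 4·13 + 16)/6 = 78/6 = 13; σ²_Data cleaning = ((16−10)/6)² = 1.000
te_Analysis = (2 + 4·3 + 16)/6 = 30/6 = 5; σ²_Analysis = ((16−2)/6)² = 5.444
te_Draft manuscript = (7 + 4·12 + 23)/6 = 78/6 = 13; σ²_Draft manuscript = ((23−7)/6)² = 7.111
te_Internal review = (2 + 4·5 + 20)/6 = 42/6 = 7; σ²_Internal review = ((20−2)/6)² = 9.000
te_Submission = (3 + 4·4 + 11)/6 = 30/6 = 5; σ²_Submission = ((11−3)/6)² = 1.778

Forward pass:
ES_Pilot data = 0; EF_Pilot data = 7
ES_Data collection = 0; EF_Data collection = 5
ES_Data cleaning = max(EF_Pilot data=7, EF_Data collection=5) = 7; EF_Data cleaning = 7+13 = 20
ES_Analysis = max(EF_Pilot data=7, EF_Data collection=5) = 7; EF_Analysis = 7+5 = 12
ES_Draft manuscript = max(EF_Data cleaning=20, EF_Analysis=12) = 20; EF_Draft manuscript = 20+13 = 33
ES_Internal review = 7; EF_Internal review = 7+7 = 14
ES_Submission = max(EF_Data collection=5, EF_Draft manuscript=33, EF_Internal review=14) = 33; EF_Submission = 33+5 = 38
Expected project duration μ = 38 hours. Critical path: Pilot data → Data cleaning → Draft manuscript → Submission.

Variance along critical path = 1.778 + 1.000 + 7.111 + 1.778 = 11.667; σ = √11.667 = 3.416 hours.
Z = (43 − 38) / 3.416 = 1.464
P(T ≤ 43) = Φ(1.464) ≈ 0.928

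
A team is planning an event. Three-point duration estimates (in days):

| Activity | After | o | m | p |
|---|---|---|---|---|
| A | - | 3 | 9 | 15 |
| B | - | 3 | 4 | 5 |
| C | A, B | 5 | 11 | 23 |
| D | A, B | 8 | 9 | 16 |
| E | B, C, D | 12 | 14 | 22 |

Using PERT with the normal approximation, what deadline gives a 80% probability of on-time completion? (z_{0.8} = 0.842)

39.3 days

te_A = (3 + 4·9 + 15)/6 = 54/6 = 9; σ²_A = ((15−3)/6)² = 4.000
te_B = (3 + 4·4 + 5)/6 = 24/6 = 4; σ²_B = ((5−3)/6)² = 0.111
te_C = (5 + 4·11 + 23)/6 = 72/6 = 12; σ²_C = ((23−5)/6)² = 9.000
te_D = (8 + 4·9 + 16)/6 = 60/6 = 10; σ²_D = ((16−8)/6)² = 1.778
te_E = (12 + 4·14 + 22)/6 = 90/6 = 15; σ²_E = ((22−12)/6)² = 2.778

Forward pass:
ES_A = 0; EF_A = 9
ES_B = 0; EF_B = 4
ES_C = max(EF_A=9, EF_B=4) = 9; EF_C = 9+12 = 21
ES_D = max(EF_A=9, EF_B=4) = 9; EF_D = 9+10 = 19
ES_E = max(EF_B=4, EF_C=21, EF_D=19) = 21; EF_E = 21+15 = 36
Expected project duration μ = 36 days. Critical path: A → C → E.

Variance along critical path = 4.000 + 9.000 + 2.778 = 15.778; σ = 3.972 days.
D = μ + z·σ = 36 + 0.842·3.972 = 39.3 days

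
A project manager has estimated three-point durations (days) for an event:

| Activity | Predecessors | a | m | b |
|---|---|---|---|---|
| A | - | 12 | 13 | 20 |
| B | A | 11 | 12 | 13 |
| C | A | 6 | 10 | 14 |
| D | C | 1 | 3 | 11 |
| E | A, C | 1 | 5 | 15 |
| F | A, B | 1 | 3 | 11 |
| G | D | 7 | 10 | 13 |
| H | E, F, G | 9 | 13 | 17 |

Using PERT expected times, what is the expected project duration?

te_A = (12 + 4·13 + 20)/6 = 84/6 = 14
te_B = (11 + 4·12 + 13)/6 = 72/6 = 12
te_C = (6 + 4·10 + 14)/6 = 60/6 = 10
te_D = (1 + 4·3 + 11)/6 = 24/6 = 4
te_E = (1 + 4·5 + 15)/6 = 36/6 = 6
te_F = (1 + 4·3 + 11)/6 = 24/6 = 4
te_G = (7 + 4·10 + 13)/6 = 60/6 = 10
te_H = (9 + 4·13 + 17)/6 = 78/6 = 13

Forward pass:
ES_A = 0; EF_A = 14
ES_B = 14; EF_B = 14+12 = 26
ES_C = 14; EF_C = 14+10 = 24
ES_D = 24; EF_D = 24+4 = 28
ES_E = max(EF_A=14, EF_C=24) = 24; EF_E = 24+6 = 30
ES_F = max(EF_A=14, EF_B=26) = 26; EF_F = 26+4 = 30
ES_G = 28; EF_G = 28+10 = 38
ES_H = max(EF_E=30, EF_F=30, EF_G=38) = 38; EF_H = 38+13 = 51
Expected project duration μ = 51 days. Critical path: A → C → D → G → H.

51 days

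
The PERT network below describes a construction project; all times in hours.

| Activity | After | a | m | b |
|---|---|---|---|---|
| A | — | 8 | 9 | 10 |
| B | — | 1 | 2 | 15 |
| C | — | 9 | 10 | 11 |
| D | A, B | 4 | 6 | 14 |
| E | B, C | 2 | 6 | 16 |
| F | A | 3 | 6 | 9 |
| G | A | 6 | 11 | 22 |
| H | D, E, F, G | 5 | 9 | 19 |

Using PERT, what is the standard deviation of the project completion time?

te_A = (8 + 4·9 + 10)/6 = 54/6 = 9; σ²_A = ((10−8)/6)² = 0.111
te_B = (1 + 4·2 + 15)/6 = 24/6 = 4; σ²_B = ((15−1)/6)² = 5.444
te_C = (9 + 4·10 + 11)/6 = 60/6 = 10; σ²_C = ((11−9)/6)² = 0.111
te_D = (4 + 4·6 + 14)/6 = 42/6 = 7; σ²_D = ((14−4)/6)² = 2.778
te_E = (2 + 4·6 + 16)/6 = 42/6 = 7; σ²_E = ((16−2)/6)² = 5.444
te_F = (3 + 4·6 + 9)/6 = 36/6 = 6; σ²_F = ((9−3)/6)² = 1.000
te_G = (6 + 4·11 + 22)/6 = 72/6 = 12; σ²_G = ((22−6)/6)² = 7.111
te_H = (5 + 4·9 + 19)/6 = 60/6 = 10; σ²_H = ((19−5)/6)² = 5.444

Forward pass:
ES_A = 0; EF_A = 9
ES_B = 0; EF_B = 4
ES_C = 0; EF_C = 10
ES_D = max(EF_A=9, EF_B=4) = 9; EF_D = 9+7 = 16
ES_E = max(EF_B=4, EF_C=10) = 10; EF_E = 10+7 = 17
ES_F = 9; EF_F = 9+6 = 15
ES_G = 9; EF_G = 9+12 = 21
ES_H = max(EF_D=16, EF_E=17, EF_F=15, EF_G=21) = 21; EF_H = 21+10 = 31
Expected project duration μ = 31 hours. Critical path: A → G → H.

Variance along critical path = 0.111 + 7.111 + 5.444 = 12.667
σ = √12.667 = 3.559 hours

3.56 hours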